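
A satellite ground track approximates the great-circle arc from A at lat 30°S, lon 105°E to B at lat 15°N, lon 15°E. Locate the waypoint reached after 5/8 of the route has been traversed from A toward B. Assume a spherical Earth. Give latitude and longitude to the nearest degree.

≈ lat 4°S, lon 46°E

The haversine formula gives a central angle δ ≈ 1.701 rad (97.4°) between the endpoints.
Interpolate at f = 5/8 with slerp weights a = sin((1−f)δ)/sin δ ≈ 0.600, b = sin(fδ)/sin δ ≈ 0.881.
p = a·p₁ + b·p₂ ≈ (0.688, 0.723, -0.072); φ = arcsin(p_z) ≈ -4.14°, λ = atan2(p_y, p_x) ≈ 46.42°.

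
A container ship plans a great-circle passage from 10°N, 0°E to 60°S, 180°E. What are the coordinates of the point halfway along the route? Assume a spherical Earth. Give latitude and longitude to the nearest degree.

≈ 55°S, 0°E

Convert each endpoint to a unit vector on the sphere (x = cos φ cos λ, y = cos φ sin λ, z = sin φ).
The central angle between the endpoints is δ = arccos(p₁·p₂) ≈ 2.269 rad (130.0°).
Interpolate at f = 1/2 with slerp weights a = sin((1−f)δ)/sin δ ≈ 1.183, b = sin(fδ)/sin δ ≈ 1.183.
p = a·p₁ + b·p₂ ≈ (0.574, 0.000, -0.819); φ = arcsin(p_z) ≈ -55.00°, λ = atan2(p_y, p_x) ≈ 0.00°.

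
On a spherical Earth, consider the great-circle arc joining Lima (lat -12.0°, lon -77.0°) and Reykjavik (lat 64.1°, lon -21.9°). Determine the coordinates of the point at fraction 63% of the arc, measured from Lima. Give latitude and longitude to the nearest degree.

≈ lat 39°, lon -55°

From cos δ = sin φ₁ sin φ₂ + cos φ₁ cos φ₂ cos Δλ, the central angle is δ ≈ 1.513 rad (86.7°).
Interpolate at f = 0.63 with slerp weights a = sin((1−f)δ)/sin δ ≈ 0.532, b = sin(fδ)/sin δ ≈ 0.817.
p = a·p₁ + b·p₂ ≈ (0.448, -0.640, 0.624); φ = arcsin(p_z) ≈ 38.62°, λ = atan2(p_y, p_x) ≈ -55.01°.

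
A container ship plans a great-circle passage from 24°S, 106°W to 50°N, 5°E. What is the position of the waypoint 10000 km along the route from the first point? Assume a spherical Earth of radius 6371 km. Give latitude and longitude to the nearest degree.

≈ 40°N, 38°W

The haversine formula gives a central angle δ ≈ 2.120 rad (121.5°) between the endpoints. The total great-circle distance is δ·R ≈ 2.120 × 6371 ≈ 13507 km, so the target fraction is f = 10000/13507 ≈ 0.740.
Interpolate at f ≈ 0.740 with slerp weights a = sin((1−f)δ)/sin δ ≈ 0.613, b = sin(fδ)/sin δ ≈ 1.172.
p = a·p₁ + b·p₂ ≈ (0.596, -0.473, 0.649); φ = arcsin(p_z) ≈ 40.44°, λ = atan2(p_y, p_x) ≈ -38.41°.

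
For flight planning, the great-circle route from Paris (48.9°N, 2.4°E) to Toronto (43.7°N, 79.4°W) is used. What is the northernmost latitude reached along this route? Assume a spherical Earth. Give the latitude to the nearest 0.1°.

The great circle lies in the plane with unit normal n̂ = (p₁ × p₂)/|p₁ × p₂|.
Here n̂_z ≈ -0.582; the vertex latitude is φ_max = arccos|n̂_z| ≈ 54.4°.
Check via Clairaut: cos φ_max = |cos φ₁| · sin C = cos(48.9°)·sin(62.3°) ≈ 0.582, again giving ≈ 54.4°.

≈ 54.4°N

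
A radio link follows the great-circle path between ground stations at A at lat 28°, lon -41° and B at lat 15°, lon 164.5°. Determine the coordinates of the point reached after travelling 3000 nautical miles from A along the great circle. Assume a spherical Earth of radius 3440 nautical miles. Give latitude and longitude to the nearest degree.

≈ lat 60°, lon -98°

The haversine formula gives a central angle δ ≈ 2.276 rad (130.4°) between the endpoints. The total great-circle distance is δ·R ≈ 2.276 × 3440 ≈ 7830 nmi, so the target fraction is f = 3000/7830 ≈ 0.383.
Interpolate at f ≈ 0.383 with slerp weights a = sin((1−f)δ)/sin δ ≈ 1.295, b = sin(fδ)/sin δ ≈ 1.006.
p = a·p₁ + b·p₂ ≈ (-0.073, -0.491, 0.868); φ = arcsin(p_z) ≈ 60.26°, λ = atan2(p_y, p_x) ≈ -98.46°.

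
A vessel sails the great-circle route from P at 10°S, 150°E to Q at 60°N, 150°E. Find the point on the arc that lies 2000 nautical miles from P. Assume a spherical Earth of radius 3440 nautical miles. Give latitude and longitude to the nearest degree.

≈ 23°N, 150°E

The haversine formula gives a central angle δ ≈ 1.222 rad (70.0°) between the endpoints. The total great-circle distance is δ·R ≈ 1.222 × 3440 ≈ 4203 nmi, so the target fraction is f = 2000/4203 ≈ 0.476.
Interpolate at f ≈ 0.476 with slerp weights a = sin((1−f)δ)/sin δ ≈ 0.636, b = sin(fδ)/sin δ ≈ 0.584.
p = a·p₁ + b·p₂ ≈ (-0.795, 0.459, 0.396); φ = arcsin(p_z) ≈ 23.31°, λ = atan2(p_y, p_x) ≈ 150.00°.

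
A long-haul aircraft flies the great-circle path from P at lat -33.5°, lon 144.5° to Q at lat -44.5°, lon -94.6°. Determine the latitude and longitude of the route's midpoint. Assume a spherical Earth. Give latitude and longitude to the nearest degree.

≈ lat -58°, lon -163°

From cos δ = sin φ₁ sin φ₂ + cos φ₁ cos φ₂ cos Δλ, the central angle is δ ≈ 1.489 rad (85.3°).
Interpolate at f = 1/2 with slerp weights a = sin((1−f)δ)/sin δ ≈ 0.680, b = sin(fδ)/sin δ ≈ 0.680.
p = a·p₁ + b·p₂ ≈ (-0.501, -0.154, -0.852); φ = arcsin(p_z) ≈ -58.42°, λ = atan2(p_y, p_x) ≈ -162.88°.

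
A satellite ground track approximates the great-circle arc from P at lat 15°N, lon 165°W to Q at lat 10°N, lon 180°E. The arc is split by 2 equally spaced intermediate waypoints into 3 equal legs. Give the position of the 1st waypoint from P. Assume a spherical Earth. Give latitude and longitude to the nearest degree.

≈ lat 13°N, lon 170°W

Write both endpoints as unit vectors p₁, p₂ with components (cos φ cos λ, cos φ sin λ, sin φ).
The central angle between the endpoints is δ = arccos(p₁·p₂) ≈ 0.270 rad (15.5°).
Interpolate at f = 1/3 with slerp weights a = sin((1−f)δ)/sin δ ≈ 0.671, b = sin(fδ)/sin δ ≈ 0.337.
p = a·p₁ + b·p₂ ≈ (-0.958, -0.168, 0.232); φ = arcsin(p_z) ≈ 13.43°, λ = atan2(p_y, p_x) ≈ -170.07°.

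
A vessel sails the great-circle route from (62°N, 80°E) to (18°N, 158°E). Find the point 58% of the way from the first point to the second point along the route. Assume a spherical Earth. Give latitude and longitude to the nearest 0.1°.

Convert each endpoint to a unit vector on the sphere (x = cos φ cos λ, y = cos φ sin λ, z = sin φ).
The central angle between the endpoints is δ = arccos(p₁·p₂) ≈ 1.196 rad (68.6°).
Interpolate at f = 0.58 with slerp weights a = sin((1−f)δ)/sin δ ≈ 0.517, b = sin(fδ)/sin δ ≈ 0.687.
p = a·p₁ + b·p₂ ≈ (-0.564, 0.484, 0.669); φ = arcsin(p_z) ≈ 42.01°, λ = atan2(p_y, p_x) ≈ 139.35°.

≈ (42.0°N, 139.3°E)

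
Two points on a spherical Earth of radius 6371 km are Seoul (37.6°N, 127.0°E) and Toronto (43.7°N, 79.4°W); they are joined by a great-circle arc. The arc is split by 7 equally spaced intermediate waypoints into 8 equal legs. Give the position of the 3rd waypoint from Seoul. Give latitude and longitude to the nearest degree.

Convert each endpoint to a unit vector on the sphere (x = cos φ cos λ, y = cos φ sin λ, z = sin φ).
The central angle between the endpoints is δ = arccos(p₁·p₂) ≈ 1.662 rad (95.3°).
Interpolate at f = 3/8 with slerp weights a = sin((1−f)δ)/sin δ ≈ 0.866, b = sin(fδ)/sin δ ≈ 0.586.
p = a·p₁ + b·p₂ ≈ (-0.335, 0.131, 0.933); φ = arcsin(p_z) ≈ 68.93°, λ = atan2(p_y, p_x) ≈ 158.62°.

≈ 69°N, 159°E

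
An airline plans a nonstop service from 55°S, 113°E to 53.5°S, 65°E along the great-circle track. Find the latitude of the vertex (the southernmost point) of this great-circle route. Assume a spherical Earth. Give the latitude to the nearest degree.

The great circle lies in the plane with unit normal n̂ = (p₁ × p₂)/|p₁ × p₂|.
Here n̂_z ≈ -0.549; the vertex latitude is φ_max = arccos|n̂_z| ≈ 56.7°.
Check via Clairaut: cos φ_max = |cos φ₁| · sin C = cos(55.0°)·sin(107.0°) ≈ 0.549, again giving ≈ 56.7°.

≈ 57°S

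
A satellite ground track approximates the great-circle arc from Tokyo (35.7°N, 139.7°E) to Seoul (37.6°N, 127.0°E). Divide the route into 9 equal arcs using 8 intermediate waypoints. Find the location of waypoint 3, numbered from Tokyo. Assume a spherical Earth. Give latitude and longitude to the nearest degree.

≈ 36°N, 136°E

Convert each endpoint to a unit vector on the sphere (x = cos φ cos λ, y = cos φ sin λ, z = sin φ).
The central angle between the endpoints is δ = arccos(p₁·p₂) ≈ 0.181 rad (10.4°).
Interpolate at f = 3/9 with slerp weights a = sin((1−f)δ)/sin δ ≈ 0.669, b = sin(fδ)/sin δ ≈ 0.335.
p = a·p₁ + b·p₂ ≈ (-0.574, 0.563, 0.595); φ = arcsin(p_z) ≈ 36.48°, λ = atan2(p_y, p_x) ≈ 135.54°.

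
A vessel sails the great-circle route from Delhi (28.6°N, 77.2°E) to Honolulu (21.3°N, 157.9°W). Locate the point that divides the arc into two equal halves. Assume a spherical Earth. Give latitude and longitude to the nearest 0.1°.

≈ 45.1°N, 142.9°E

Write both endpoints as unit vectors p₁, p₂ with components (cos φ cos λ, cos φ sin λ, sin φ).
The central angle between the endpoints is δ = arccos(p₁·p₂) ≈ 1.869 rad (107.1°).
Interpolate at f = 1/2 with slerp weights a = sin((1−f)δ)/sin δ ≈ 0.842, b = sin(fδ)/sin δ ≈ 0.842.
p = a·p₁ + b·p₂ ≈ (-0.563, 0.426, 0.709); φ = arcsin(p_z) ≈ 45.12°, λ = atan2(p_y, p_x) ≈ 142.91°.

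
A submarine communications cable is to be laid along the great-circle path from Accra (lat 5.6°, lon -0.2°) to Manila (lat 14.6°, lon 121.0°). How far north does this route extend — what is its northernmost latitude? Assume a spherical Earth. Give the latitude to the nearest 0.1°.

The great circle lies in the plane with unit normal n̂ = (p₁ × p₂)/|p₁ × p₂|.
Here n̂_z ≈ +0.936; the vertex latitude is φ_max = arccos|n̂_z| ≈ 20.7°.

≈ 20.7°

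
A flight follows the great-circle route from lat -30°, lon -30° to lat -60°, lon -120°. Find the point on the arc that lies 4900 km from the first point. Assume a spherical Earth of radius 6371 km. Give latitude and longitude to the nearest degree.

Write both endpoints as unit vectors p₁, p₂ with components (cos φ cos λ, cos φ sin λ, sin φ).
The central angle between the endpoints is δ = arccos(p₁·p₂) ≈ 1.123 rad (64.3°). The total great-circle distance is δ·R ≈ 1.123 × 6371 ≈ 7154 km, so the target fraction is f = 4900/7154 ≈ 0.685.
Interpolate at f ≈ 0.685 with slerp weights a = sin((1−f)δ)/sin δ ≈ 0.384, b = sin(fδ)/sin δ ≈ 0.772.
p = a·p₁ + b·p₂ ≈ (0.095, -0.501, -0.860); φ = arcsin(p_z) ≈ -59.36°, λ = atan2(p_y, p_x) ≈ -79.21°.

≈ lat -59°, lon -79°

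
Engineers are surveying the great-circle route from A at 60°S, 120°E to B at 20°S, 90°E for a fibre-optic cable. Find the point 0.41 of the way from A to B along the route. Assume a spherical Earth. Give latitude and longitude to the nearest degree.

≈ 45°S, 103°E

Convert each endpoint to a unit vector on the sphere (x = cos φ cos λ, y = cos φ sin λ, z = sin φ).
The central angle between the endpoints is δ = arccos(p₁·p₂) ≈ 0.791 rad (45.3°).
Interpolate at f = 0.41 with slerp weights a = sin((1−f)δ)/sin δ ≈ 0.633, b = sin(fδ)/sin δ ≈ 0.448.
p = a·p₁ + b·p₂ ≈ (-0.158, 0.695, -0.701); φ = arcsin(p_z) ≈ -44.53°, λ = atan2(p_y, p_x) ≈ 102.82°.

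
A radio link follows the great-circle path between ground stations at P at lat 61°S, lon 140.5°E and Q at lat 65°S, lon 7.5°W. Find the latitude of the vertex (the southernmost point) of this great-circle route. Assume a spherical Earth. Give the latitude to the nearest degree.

The great circle lies in the plane with unit normal n̂ = (p₁ × p₂)/|p₁ × p₂|.
Here n̂_z ≈ -0.138; the vertex latitude is φ_max = arccos|n̂_z| ≈ 82.1°.
Check via Clairaut: cos φ_max = |cos φ₁| · sin C = cos(61.0°)·sin(163.4°) ≈ 0.138, again giving ≈ 82.1°.

≈ 82°S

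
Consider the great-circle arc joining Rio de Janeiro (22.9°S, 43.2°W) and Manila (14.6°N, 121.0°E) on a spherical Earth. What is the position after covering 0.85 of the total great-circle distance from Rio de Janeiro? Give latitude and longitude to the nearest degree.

Write both endpoints as unit vectors p₁, p₂ with components (cos φ cos λ, cos φ sin λ, sin φ).
The central angle between the endpoints is δ = arccos(p₁·p₂) ≈ 2.843 rad (162.9°).
Interpolate at f = 0.85 with slerp weights a = sin((1−f)δ)/sin δ ≈ 1.408, b = sin(fδ)/sin δ ≈ 2.256.
p = a·p₁ + b·p₂ ≈ (-0.179, 0.984, 0.021); φ = arcsin(p_z) ≈ 1.20°, λ = atan2(p_y, p_x) ≈ 100.32°.

≈ 1°N, 100°E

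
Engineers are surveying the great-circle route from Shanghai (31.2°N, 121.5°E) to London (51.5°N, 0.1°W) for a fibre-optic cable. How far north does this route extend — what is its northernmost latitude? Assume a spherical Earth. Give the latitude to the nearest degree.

The great circle lies in the plane with unit normal n̂ = (p₁ × p₂)/|p₁ × p₂|.
Here n̂_z ≈ -0.457; the vertex latitude is φ_max = arccos|n̂_z| ≈ 62.8°.

≈ 63°N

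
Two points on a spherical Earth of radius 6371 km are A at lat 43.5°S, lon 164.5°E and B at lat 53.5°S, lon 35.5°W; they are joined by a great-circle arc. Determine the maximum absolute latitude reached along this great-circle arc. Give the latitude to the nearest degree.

≈ 81°S

The great circle lies in the plane with unit normal n̂ = (p₁ × p₂)/|p₁ × p₂|.
Here n̂_z ≈ +0.149; the vertex latitude is φ_max = arccos|n̂_z| ≈ 81.4°.
Check via Clairaut: cos φ_max = |cos φ₁| · sin C = cos(43.5°)·sin(168.1°) ≈ 0.149, again giving ≈ 81.4°.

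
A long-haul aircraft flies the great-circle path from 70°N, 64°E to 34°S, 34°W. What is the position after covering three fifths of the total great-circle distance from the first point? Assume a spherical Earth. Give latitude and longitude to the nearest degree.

Convert each endpoint to a unit vector on the sphere (x = cos φ cos λ, y = cos φ sin λ, z = sin φ).
The central angle between the endpoints is δ = arccos(p₁·p₂) ≈ 2.171 rad (124.4°).
Interpolate at f = 3/5 with slerp weights a = sin((1−f)δ)/sin δ ≈ 0.925, b = sin(fδ)/sin δ ≈ 1.169.
p = a·p₁ + b·p₂ ≈ (0.942, -0.257, 0.216); φ = arcsin(p_z) ≈ 12.46°, λ = atan2(p_y, p_x) ≈ -15.28°.

≈ 12°N, 15°W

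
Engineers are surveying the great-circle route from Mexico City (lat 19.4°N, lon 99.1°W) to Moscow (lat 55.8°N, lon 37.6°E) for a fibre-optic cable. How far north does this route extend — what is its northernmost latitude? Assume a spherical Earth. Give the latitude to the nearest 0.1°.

≈ 68.5°N

The great circle lies in the plane with unit normal n̂ = (p₁ × p₂)/|p₁ × p₂|.
Here n̂_z ≈ +0.366; the vertex latitude is φ_max = arccos|n̂_z| ≈ 68.5°.
Check via Clairaut: cos φ_max = |cos φ₁| · sin C = cos(19.4°)·sin(22.8°) ≈ 0.366, again giving ≈ 68.5°.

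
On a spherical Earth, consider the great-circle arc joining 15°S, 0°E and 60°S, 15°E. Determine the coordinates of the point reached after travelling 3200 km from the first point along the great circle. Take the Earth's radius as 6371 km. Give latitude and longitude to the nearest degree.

≈ 43°S, 7°E

From cos δ = sin φ₁ sin φ₂ + cos φ₁ cos φ₂ cos Δλ, the central angle is δ ≈ 0.808 rad (46.3°). The total great-circle distance is δ·R ≈ 0.808 × 6371 ≈ 5150 km, so the target fraction is f = 3200/5150 ≈ 0.621.
Interpolate at f ≈ 0.621 with slerp weights a = sin((1−f)δ)/sin δ ≈ 0.417, b = sin(fδ)/sin δ ≈ 0.666.
p = a·p₁ + b·p₂ ≈ (0.724, 0.086, -0.684); φ = arcsin(p_z) ≈ -43.19°, λ = atan2(p_y, p_x) ≈ 6.79°.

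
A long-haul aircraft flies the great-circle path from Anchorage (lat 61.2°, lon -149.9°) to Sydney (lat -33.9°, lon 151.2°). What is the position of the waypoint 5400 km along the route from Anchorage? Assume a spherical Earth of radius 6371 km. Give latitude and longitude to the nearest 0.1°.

The haversine formula gives a central angle δ ≈ 1.857 rad (106.4°) between the endpoints. The total great-circle distance is δ·R ≈ 1.857 × 6371 ≈ 11830 km, so the target fraction is f = 5400/11830 ≈ 0.456.
Interpolate at f ≈ 0.456 with slerp weights a = sin((1−f)δ)/sin δ ≈ 0.882, b = sin(fδ)/sin δ ≈ 0.781.
p = a·p₁ + b·p₂ ≈ (-0.936, 0.099, 0.337); φ = arcsin(p_z) ≈ 19.71°, λ = atan2(p_y, p_x) ≈ 173.95°.

≈ lat 19.7°, lon 173.9°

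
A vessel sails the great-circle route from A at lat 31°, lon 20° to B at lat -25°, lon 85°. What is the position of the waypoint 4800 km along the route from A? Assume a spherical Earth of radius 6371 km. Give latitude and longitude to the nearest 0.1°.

≈ lat 2.6°, lon 54.5°

From cos δ = sin φ₁ sin φ₂ + cos φ₁ cos φ₂ cos Δλ, the central angle is δ ≈ 1.460 rad (83.6°). The total great-circle distance is δ·R ≈ 1.460 × 6371 ≈ 9301 km, so the target fraction is f = 4800/9301 ≈ 0.516.
Interpolate at f ≈ 0.516 with slerp weights a = sin((1−f)δ)/sin δ ≈ 0.653, b = sin(fδ)/sin δ ≈ 0.688.
p = a·p₁ + b·p₂ ≈ (0.581, 0.813, 0.046); φ = arcsin(p_z) ≈ 2.61°, λ = atan2(p_y, p_x) ≈ 54.47°.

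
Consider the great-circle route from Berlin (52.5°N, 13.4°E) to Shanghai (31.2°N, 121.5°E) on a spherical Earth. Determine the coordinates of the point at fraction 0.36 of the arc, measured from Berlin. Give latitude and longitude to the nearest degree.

≈ (59°N, 62°E)

The haversine formula gives a central angle δ ≈ 1.319 rad (75.6°) between the endpoints.
Interpolate at f = 0.36 with slerp weights a = sin((1−f)δ)/sin δ ≈ 0.772, b = sin(fδ)/sin δ ≈ 0.472.
p = a·p₁ + b·p₂ ≈ (0.246, 0.453, 0.857); φ = arcsin(p_z) ≈ 58.96°, λ = atan2(p_y, p_x) ≈ 61.50°.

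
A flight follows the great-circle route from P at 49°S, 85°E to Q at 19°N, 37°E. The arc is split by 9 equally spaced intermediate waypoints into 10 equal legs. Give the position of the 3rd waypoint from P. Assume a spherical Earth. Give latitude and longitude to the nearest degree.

Write both endpoints as unit vectors p₁, p₂ with components (cos φ cos λ, cos φ sin λ, sin φ).
The central angle between the endpoints is δ = arccos(p₁·p₂) ≈ 1.401 rad (80.2°).
Interpolate at f = 3/10 with slerp weights a = sin((1−f)δ)/sin δ ≈ 0.843, b = sin(fδ)/sin δ ≈ 0.414.
p = a·p₁ + b·p₂ ≈ (0.361, 0.786, -0.501); φ = arcsin(p_z) ≈ -30.09°, λ = atan2(p_y, p_x) ≈ 65.36°.

≈ 30°S, 65°E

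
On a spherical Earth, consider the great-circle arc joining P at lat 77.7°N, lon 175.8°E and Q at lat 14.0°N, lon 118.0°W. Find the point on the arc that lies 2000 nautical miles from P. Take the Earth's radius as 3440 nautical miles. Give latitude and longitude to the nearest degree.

From cos δ = sin φ₁ sin φ₂ + cos φ₁ cos φ₂ cos Δλ, the central angle is δ ≈ 1.245 rad (71.4°). The total great-circle distance is δ·R ≈ 1.245 × 3440 ≈ 4284 nmi, so the target fraction is f = 2000/4284 ≈ 0.467.
Interpolate at f ≈ 0.467 with slerp weights a = sin((1−f)δ)/sin δ ≈ 0.650, b = sin(fδ)/sin δ ≈ 0.580.
p = a·p₁ + b·p₂ ≈ (-0.402, -0.486, 0.776); φ = arcsin(p_z) ≈ 50.86°, λ = atan2(p_y, p_x) ≈ -129.59°.

≈ lat 51°N, lon 130°W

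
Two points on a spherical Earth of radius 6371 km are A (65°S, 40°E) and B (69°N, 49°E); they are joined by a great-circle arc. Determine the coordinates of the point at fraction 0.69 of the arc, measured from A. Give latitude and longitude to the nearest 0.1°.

Convert each endpoint to a unit vector on the sphere (x = cos φ cos λ, y = cos φ sin λ, z = sin φ).
The central angle between the endpoints is δ = arccos(p₁·p₂) ≈ 2.341 rad (134.1°).
Interpolate at f = 0.69 with slerp weights a = sin((1−f)δ)/sin δ ≈ 0.925, b = sin(fδ)/sin δ ≈ 1.392.
p = a·p₁ + b·p₂ ≈ (0.627, 0.628, 0.461); φ = arcsin(p_z) ≈ 27.48°, λ = atan2(p_y, p_x) ≈ 45.05°.

≈ (27.5°N, 45.0°E)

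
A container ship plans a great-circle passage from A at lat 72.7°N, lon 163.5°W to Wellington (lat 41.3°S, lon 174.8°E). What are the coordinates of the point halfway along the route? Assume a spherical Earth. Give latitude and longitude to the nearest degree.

≈ lat 16°N, lon 179°W

The haversine formula gives a central angle δ ≈ 2.007 rad (115.0°) between the endpoints.
Interpolate at f = 1/2 with slerp weights a = sin((1−f)δ)/sin δ ≈ 0.931, b = sin(fδ)/sin δ ≈ 0.931.
p = a·p₁ + b·p₂ ≈ (-0.962, -0.015, 0.274); φ = arcsin(p_z) ≈ 15.92°, λ = atan2(p_y, p_x) ≈ -179.09°.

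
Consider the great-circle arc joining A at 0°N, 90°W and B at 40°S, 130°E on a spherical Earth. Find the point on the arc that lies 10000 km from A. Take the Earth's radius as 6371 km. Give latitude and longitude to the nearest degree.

Convert each endpoint to a unit vector on the sphere (x = cos φ cos λ, y = cos φ sin λ, z = sin φ).
The central angle between the endpoints is δ = arccos(p₁·p₂) ≈ 2.198 rad (125.9°). The total great-circle distance is δ·R ≈ 2.198 × 6371 ≈ 14003 km, so the target fraction is f = 10000/14003 ≈ 0.714.
Interpolate at f ≈ 0.714 with slerp weights a = sin((1−f)δ)/sin δ ≈ 0.726, b = sin(fδ)/sin δ ≈ 1.235.
p = a·p₁ + b·p₂ ≈ (-0.608, -0.001, -0.794); φ = arcsin(p_z) ≈ -52.55°, λ = atan2(p_y, p_x) ≈ -179.89°.

≈ 53°S, 180°E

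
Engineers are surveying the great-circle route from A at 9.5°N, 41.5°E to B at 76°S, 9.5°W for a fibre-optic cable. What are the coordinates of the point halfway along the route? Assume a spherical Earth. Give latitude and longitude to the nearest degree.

≈ 35°S, 32°E

Convert each endpoint to a unit vector on the sphere (x = cos φ cos λ, y = cos φ sin λ, z = sin φ).
The central angle between the endpoints is δ = arccos(p₁·p₂) ≈ 1.581 rad (90.6°).
Interpolate at f = 1/2 with slerp weights a = sin((1−f)δ)/sin δ ≈ 0.711, b = sin(fδ)/sin δ ≈ 0.711.
p = a·p₁ + b·p₂ ≈ (0.695, 0.436, -0.572); φ = arcsin(p_z) ≈ -34.91°, λ = atan2(p_y, p_x) ≈ 32.12°.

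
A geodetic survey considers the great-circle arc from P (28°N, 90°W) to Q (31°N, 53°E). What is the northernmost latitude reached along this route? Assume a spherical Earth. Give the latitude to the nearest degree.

≈ 61°N

The great circle lies in the plane with unit normal n̂ = (p₁ × p₂)/|p₁ × p₂|.
Here n̂_z ≈ +0.489; the vertex latitude is φ_max = arccos|n̂_z| ≈ 60.7°.
Check via Clairaut: cos φ_max = |cos φ₁| · sin C = cos(28.0°)·sin(33.6°) ≈ 0.489, again giving ≈ 60.7°.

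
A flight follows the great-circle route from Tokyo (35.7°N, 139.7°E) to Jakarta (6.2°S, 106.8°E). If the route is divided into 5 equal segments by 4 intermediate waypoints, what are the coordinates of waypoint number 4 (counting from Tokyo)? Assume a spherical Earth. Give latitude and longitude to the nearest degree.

The haversine formula gives a central angle δ ≈ 0.909 rad (52.1°) between the endpoints.
Interpolate at f = 4/5 with slerp weights a = sin((1−f)δ)/sin δ ≈ 0.229, b = sin(fδ)/sin δ ≈ 0.843.
p = a·p₁ + b·p₂ ≈ (-0.384, 0.922, 0.043); φ = arcsin(p_z) ≈ 2.45°, λ = atan2(p_y, p_x) ≈ 112.61°.

≈ 2°N, 113°E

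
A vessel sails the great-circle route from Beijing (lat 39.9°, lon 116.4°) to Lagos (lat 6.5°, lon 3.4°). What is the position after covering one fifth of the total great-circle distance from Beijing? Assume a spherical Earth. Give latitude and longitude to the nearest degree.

≈ lat 44°, lon 89°

Write both endpoints as unit vectors p₁, p₂ with components (cos φ cos λ, cos φ sin λ, sin φ).
The central angle between the endpoints is δ = arccos(p₁·p₂) ≈ 1.798 rad (103.0°).
Interpolate at f = 1/5 with slerp weights a = sin((1−f)δ)/sin δ ≈ 1.017, b = sin(fδ)/sin δ ≈ 0.361.
p = a·p₁ + b·p₂ ≈ (0.011, 0.720, 0.693); φ = arcsin(p_z) ≈ 43.91°, λ = atan2(p_y, p_x) ≈ 89.11°.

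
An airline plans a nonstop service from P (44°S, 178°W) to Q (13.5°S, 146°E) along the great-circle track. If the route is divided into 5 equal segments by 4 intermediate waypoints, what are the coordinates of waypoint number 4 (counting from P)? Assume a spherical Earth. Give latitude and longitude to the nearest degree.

≈ (20°S, 152°E)

Write both endpoints as unit vectors p₁, p₂ with components (cos φ cos λ, cos φ sin λ, sin φ).
The central angle between the endpoints is δ = arccos(p₁·p₂) ≈ 0.755 rad (43.3°).
Interpolate at f = 4/5 with slerp weights a = sin((1−f)δ)/sin δ ≈ 0.220, b = sin(fδ)/sin δ ≈ 0.829.
p = a·p₁ + b·p₂ ≈ (-0.826, 0.445, -0.346); φ = arcsin(p_z) ≈ -20.24°, λ = atan2(p_y, p_x) ≈ 151.68°.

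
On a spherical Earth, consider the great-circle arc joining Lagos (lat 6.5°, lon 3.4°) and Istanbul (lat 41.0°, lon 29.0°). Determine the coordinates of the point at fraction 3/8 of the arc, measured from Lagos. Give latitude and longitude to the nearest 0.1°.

Convert each endpoint to a unit vector on the sphere (x = cos φ cos λ, y = cos φ sin λ, z = sin φ).
The central angle between the endpoints is δ = arccos(p₁·p₂) ≈ 0.722 rad (41.4°).
Interpolate at f = 3/8 with slerp weights a = sin((1−f)δ)/sin δ ≈ 0.660, b = sin(fδ)/sin δ ≈ 0.405.
p = a·p₁ + b·p₂ ≈ (0.922, 0.187, 0.340); φ = arcsin(p_z) ≈ 19.89°, λ = atan2(p_y, p_x) ≈ 11.47°.

≈ lat 19.9°, lon 11.5°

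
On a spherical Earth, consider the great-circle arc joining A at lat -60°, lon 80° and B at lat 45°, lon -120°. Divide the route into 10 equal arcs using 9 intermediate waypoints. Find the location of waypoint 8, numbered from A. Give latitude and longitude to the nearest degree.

≈ lat 16°, lon -137°

Write both endpoints as unit vectors p₁, p₂ with components (cos φ cos λ, cos φ sin λ, sin φ).
The central angle between the endpoints is δ = arccos(p₁·p₂) ≈ 2.807 rad (160.8°).
Interpolate at f = 8/10 with slerp weights a = sin((1−f)δ)/sin δ ≈ 1.622, b = sin(fδ)/sin δ ≈ 2.379.
p = a·p₁ + b·p₂ ≈ (-0.700, -0.658, 0.277); φ = arcsin(p_z) ≈ 16.10°, λ = atan2(p_y, p_x) ≈ -136.78°.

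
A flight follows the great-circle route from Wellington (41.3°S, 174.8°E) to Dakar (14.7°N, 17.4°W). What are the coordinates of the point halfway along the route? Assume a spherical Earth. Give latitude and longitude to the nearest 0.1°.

Write both endpoints as unit vectors p₁, p₂ with components (cos φ cos λ, cos φ sin λ, sin φ).
The central angle between the endpoints is δ = arccos(p₁·p₂) ≈ 2.642 rad (151.4°).
Interpolate at f = 1/2 with slerp weights a = sin((1−f)δ)/sin δ ≈ 2.022, b = sin(fδ)/sin δ ≈ 2.022.
p = a·p₁ + b·p₂ ≈ (0.354, -0.447, -0.822); φ = arcsin(p_z) ≈ -55.24°, λ = atan2(p_y, p_x) ≈ -51.67°.

≈ (55.2°S, 51.7°W)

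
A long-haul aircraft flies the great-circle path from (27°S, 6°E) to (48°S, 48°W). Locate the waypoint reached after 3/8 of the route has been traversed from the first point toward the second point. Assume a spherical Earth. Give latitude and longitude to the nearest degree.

≈ (38°S, 10°W)

The haversine formula gives a central angle δ ≈ 0.812 rad (46.5°) between the endpoints.
Interpolate at f = 3/8 with slerp weights a = sin((1−f)δ)/sin δ ≈ 0.670, b = sin(fδ)/sin δ ≈ 0.413.
p = a·p₁ + b·p₂ ≈ (0.778, -0.143, -0.611); φ = arcsin(p_z) ≈ -37.67°, λ = atan2(p_y, p_x) ≈ -10.41°.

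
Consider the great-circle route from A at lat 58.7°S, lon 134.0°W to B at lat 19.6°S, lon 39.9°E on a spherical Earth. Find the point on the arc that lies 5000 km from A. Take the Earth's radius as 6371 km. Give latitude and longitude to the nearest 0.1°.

From cos δ = sin φ₁ sin φ₂ + cos φ₁ cos φ₂ cos Δλ, the central angle is δ ≈ 1.772 rad (101.5°). The total great-circle distance is δ·R ≈ 1.772 × 6371 ≈ 11290 km, so the target fraction is f = 5000/11290 ≈ 0.443.
Interpolate at f ≈ 0.443 with slerp weights a = sin((1−f)δ)/sin δ ≈ 0.852, b = sin(fδ)/sin δ ≈ 0.721.
p = a·p₁ + b·p₂ ≈ (0.214, 0.118, -0.970); φ = arcsin(p_z) ≈ -75.88°, λ = atan2(p_y, p_x) ≈ 28.79°.

≈ lat 75.9°S, lon 28.8°E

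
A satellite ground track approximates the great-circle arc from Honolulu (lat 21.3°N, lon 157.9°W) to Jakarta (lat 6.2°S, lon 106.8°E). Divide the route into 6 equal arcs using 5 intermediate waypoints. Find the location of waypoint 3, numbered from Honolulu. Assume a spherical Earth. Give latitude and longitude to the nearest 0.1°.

≈ lat 11.1°N, lon 152.4°E

Convert each endpoint to a unit vector on the sphere (x = cos φ cos λ, y = cos φ sin λ, z = sin φ).
The central angle between the endpoints is δ = arccos(p₁·p₂) ≈ 1.696 rad (97.2°).
Interpolate at f = 3/6 with slerp weights a = sin((1−f)δ)/sin δ ≈ 0.756, b = sin(fδ)/sin δ ≈ 0.756.
p = a·p₁ + b·p₂ ≈ (-0.870, 0.454, 0.193); φ = arcsin(p_z) ≈ 11.12°, λ = atan2(p_y, p_x) ≈ 152.41°.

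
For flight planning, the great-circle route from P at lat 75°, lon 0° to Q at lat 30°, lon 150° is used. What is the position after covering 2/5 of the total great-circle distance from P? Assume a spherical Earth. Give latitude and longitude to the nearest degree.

Convert each endpoint to a unit vector on the sphere (x = cos φ cos λ, y = cos φ sin λ, z = sin φ).
The central angle between the endpoints is δ = arccos(p₁·p₂) ≈ 1.278 rad (73.2°).
Interpolate at f = 2/5 with slerp weights a = sin((1−f)δ)/sin δ ≈ 0.725, b = sin(fδ)/sin δ ≈ 0.511.
p = a·p₁ + b·p₂ ≈ (-0.196, 0.221, 0.955); φ = arcsin(p_z) ≈ 72.82°, λ = atan2(p_y, p_x) ≈ 131.49°.

≈ lat 73°, lon 131°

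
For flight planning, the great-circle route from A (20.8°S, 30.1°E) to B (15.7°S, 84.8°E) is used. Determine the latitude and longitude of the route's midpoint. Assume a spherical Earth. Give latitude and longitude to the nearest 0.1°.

≈ (20.4°S, 57.9°E)

Convert each endpoint to a unit vector on the sphere (x = cos φ cos λ, y = cos φ sin λ, z = sin φ).
The central angle between the endpoints is δ = arccos(p₁·p₂) ≈ 0.907 rad (52.0°).
Interpolate at f = 1/2 with slerp weights a = sin((1−f)δ)/sin δ ≈ 0.556, b = sin(fδ)/sin δ ≈ 0.556.
p = a·p₁ + b·p₂ ≈ (0.498, 0.794, -0.348); φ = arcsin(p_z) ≈ -20.37°, λ = atan2(p_y, p_x) ≈ 57.89°.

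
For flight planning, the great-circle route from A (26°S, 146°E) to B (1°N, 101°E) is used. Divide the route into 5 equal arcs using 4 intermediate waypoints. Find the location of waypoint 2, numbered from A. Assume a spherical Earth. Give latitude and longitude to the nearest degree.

≈ (16°S, 127°E)

From cos δ = sin φ₁ sin φ₂ + cos φ₁ cos φ₂ cos Δλ, the central angle is δ ≈ 0.892 rad (51.1°).
Interpolate at f = 2/5 with slerp weights a = sin((1−f)δ)/sin δ ≈ 0.655, b = sin(fδ)/sin δ ≈ 0.449.
p = a·p₁ + b·p₂ ≈ (-0.574, 0.770, -0.279); φ = arcsin(p_z) ≈ -16.23°, λ = atan2(p_y, p_x) ≈ 126.70°.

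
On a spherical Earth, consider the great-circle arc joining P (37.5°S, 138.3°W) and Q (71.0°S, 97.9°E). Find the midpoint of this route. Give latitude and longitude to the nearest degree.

Convert each endpoint to a unit vector on the sphere (x = cos φ cos λ, y = cos φ sin λ, z = sin φ).
The central angle between the endpoints is δ = arccos(p₁·p₂) ≈ 1.124 rad (64.4°).
Interpolate at f = 1/2 with slerp weights a = sin((1−f)δ)/sin δ ≈ 0.591, b = sin(fδ)/sin δ ≈ 0.591.
p = a·p₁ + b·p₂ ≈ (-0.376, -0.121, -0.918); φ = arcsin(p_z) ≈ -66.70°, λ = atan2(p_y, p_x) ≈ -162.14°.

≈ (67°S, 162°W)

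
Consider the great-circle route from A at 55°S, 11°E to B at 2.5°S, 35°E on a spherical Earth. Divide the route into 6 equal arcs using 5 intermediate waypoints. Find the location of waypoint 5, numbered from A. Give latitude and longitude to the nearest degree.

Write both endpoints as unit vectors p₁, p₂ with components (cos φ cos λ, cos φ sin λ, sin φ).
The central angle between the endpoints is δ = arccos(p₁·p₂) ≈ 0.977 rad (56.0°).
Interpolate at f = 5/6 with slerp weights a = sin((1−f)δ)/sin δ ≈ 0.196, b = sin(fδ)/sin δ ≈ 0.877.
p = a·p₁ + b·p₂ ≈ (0.828, 0.524, -0.199); φ = arcsin(p_z) ≈ -11.45°, λ = atan2(p_y, p_x) ≈ 32.33°.

≈ 11°S, 32°E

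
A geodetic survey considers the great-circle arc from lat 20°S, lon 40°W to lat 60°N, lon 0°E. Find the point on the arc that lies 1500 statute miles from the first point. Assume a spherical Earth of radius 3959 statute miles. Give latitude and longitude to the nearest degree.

Write both endpoints as unit vectors p₁, p₂ with components (cos φ cos λ, cos φ sin λ, sin φ).
The central angle between the endpoints is δ = arccos(p₁·p₂) ≈ 1.507 rad (86.3°). The total great-circle distance is δ·R ≈ 1.507 × 3959 ≈ 5966 mi, so the target fraction is f = 1500/5966 ≈ 0.251.
Interpolate at f ≈ 0.251 with slerp weights a = sin((1−f)δ)/sin δ ≈ 0.905, b = sin(fδ)/sin δ ≈ 0.371.
p = a·p₁ + b·p₂ ≈ (0.837, -0.547, 0.011); φ = arcsin(p_z) ≈ 0.65°, λ = atan2(p_y, p_x) ≈ -33.16°.

≈ lat 1°N, lon 33°W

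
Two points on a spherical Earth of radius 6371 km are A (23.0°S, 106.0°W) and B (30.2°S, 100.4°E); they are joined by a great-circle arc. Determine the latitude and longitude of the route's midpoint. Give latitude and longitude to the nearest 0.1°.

≈ (65.3°S, 175.1°W)

Write both endpoints as unit vectors p₁, p₂ with components (cos φ cos λ, cos φ sin λ, sin φ).
The central angle between the endpoints is δ = arccos(p₁·p₂) ≈ 2.113 rad (121.1°).
Interpolate at f = 1/2 with slerp weights a = sin((1−f)δ)/sin δ ≈ 1.016, b = sin(fδ)/sin δ ≈ 1.016.
p = a·p₁ + b·p₂ ≈ (-0.416, -0.035, -0.908); φ = arcsin(p_z) ≈ -65.29°, λ = atan2(p_y, p_x) ≈ -175.15°.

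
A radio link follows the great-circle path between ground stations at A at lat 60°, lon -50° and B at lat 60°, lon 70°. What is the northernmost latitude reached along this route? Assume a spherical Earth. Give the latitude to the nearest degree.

≈ 74°

The great circle lies in the plane with unit normal n̂ = (p₁ × p₂)/|p₁ × p₂|.
Here n̂_z ≈ +0.277; the vertex latitude is φ_max = arccos|n̂_z| ≈ 73.9°.
Check via Clairaut: cos φ_max = |cos φ₁| · sin C = cos(60.0°)·sin(33.7°) ≈ 0.277, again giving ≈ 73.9°.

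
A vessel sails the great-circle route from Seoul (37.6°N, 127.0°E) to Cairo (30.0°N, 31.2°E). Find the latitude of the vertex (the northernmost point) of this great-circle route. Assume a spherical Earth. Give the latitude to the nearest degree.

≈ 45°N

The great circle lies in the plane with unit normal n̂ = (p₁ × p₂)/|p₁ × p₂|.
Here n̂_z ≈ -0.702; the vertex latitude is φ_max = arccos|n̂_z| ≈ 45.4°.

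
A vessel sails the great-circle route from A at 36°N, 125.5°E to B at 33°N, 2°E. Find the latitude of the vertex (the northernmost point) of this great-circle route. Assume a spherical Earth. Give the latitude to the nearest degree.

≈ 55°N

The great circle lies in the plane with unit normal n̂ = (p₁ × p₂)/|p₁ × p₂|.
Here n̂_z ≈ -0.567; the vertex latitude is φ_max = arccos|n̂_z| ≈ 55.5°.
Check via Clairaut: cos φ_max = |cos φ₁| · sin C = cos(36.0°)·sin(44.5°) ≈ 0.567, again giving ≈ 55.5°.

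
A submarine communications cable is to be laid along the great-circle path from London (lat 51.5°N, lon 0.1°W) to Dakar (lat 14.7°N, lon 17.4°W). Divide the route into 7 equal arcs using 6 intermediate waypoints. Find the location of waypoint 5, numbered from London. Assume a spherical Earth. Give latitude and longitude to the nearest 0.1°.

Write both endpoints as unit vectors p₁, p₂ with components (cos φ cos λ, cos φ sin λ, sin φ).
The central angle between the endpoints is δ = arccos(p₁·p₂) ≈ 0.686 rad (39.3°).
Interpolate at f = 5/7 with slerp weights a = sin((1−f)δ)/sin δ ≈ 0.307, b = sin(fδ)/sin δ ≈ 0.743.
p = a·p₁ + b·p₂ ≈ (0.877, -0.215, 0.429); φ = arcsin(p_z) ≈ 25.42°, λ = atan2(p_y, p_x) ≈ -13.79°.

≈ lat 25.4°N, lon 13.8°W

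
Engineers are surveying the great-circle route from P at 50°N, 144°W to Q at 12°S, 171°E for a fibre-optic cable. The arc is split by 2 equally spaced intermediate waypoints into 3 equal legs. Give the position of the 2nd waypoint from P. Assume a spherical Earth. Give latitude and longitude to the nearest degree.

The haversine formula gives a central angle δ ≈ 1.281 rad (73.4°) between the endpoints.
Interpolate at f = 2/3 with slerp weights a = sin((1−f)δ)/sin δ ≈ 0.432, b = sin(fδ)/sin δ ≈ 0.787.
p = a·p₁ + b·p₂ ≈ (-0.985, -0.043, 0.168); φ = arcsin(p_z) ≈ 9.64°, λ = atan2(p_y, p_x) ≈ -177.51°.

≈ 10°N, 178°W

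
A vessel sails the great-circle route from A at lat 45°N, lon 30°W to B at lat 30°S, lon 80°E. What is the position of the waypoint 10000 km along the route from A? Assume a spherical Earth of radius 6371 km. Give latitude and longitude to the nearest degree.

≈ lat 7°S, lon 53°E

Write both endpoints as unit vectors p₁, p₂ with components (cos φ cos λ, cos φ sin λ, sin φ).
The central angle between the endpoints is δ = arccos(p₁·p₂) ≈ 2.169 rad (124.3°). The total great-circle distance is δ·R ≈ 2.169 × 6371 ≈ 13817 km, so the target fraction is f = 10000/13817 ≈ 0.724.
Interpolate at f ≈ 0.724 with slerp weights a = sin((1−f)δ)/sin δ ≈ 0.682, b = sin(fδ)/sin δ ≈ 1.210.
p = a·p₁ + b·p₂ ≈ (0.600, 0.791, -0.122); φ = arcsin(p_z) ≈ -7.03°, λ = atan2(p_y, p_x) ≈ 52.81°.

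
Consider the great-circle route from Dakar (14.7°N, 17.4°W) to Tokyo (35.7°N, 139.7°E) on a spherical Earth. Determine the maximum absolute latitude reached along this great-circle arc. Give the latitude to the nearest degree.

The great circle lies in the plane with unit normal n̂ = (p₁ × p₂)/|p₁ × p₂|.
Here n̂_z ≈ +0.374; the vertex latitude is φ_max = arccos|n̂_z| ≈ 68.1°.

≈ 68°N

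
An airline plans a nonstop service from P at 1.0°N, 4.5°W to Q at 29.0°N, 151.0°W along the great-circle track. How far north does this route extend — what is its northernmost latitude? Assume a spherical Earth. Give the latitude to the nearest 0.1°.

≈ 45.9°N

The great circle lies in the plane with unit normal n̂ = (p₁ × p₂)/|p₁ × p₂|.
Here n̂_z ≈ -0.696; the vertex latitude is φ_max = arccos|n̂_z| ≈ 45.9°.
Check via Clairaut: cos φ_max = |cos φ₁| · sin C = cos(1.0°)·sin(44.1°) ≈ 0.696, again giving ≈ 45.9°.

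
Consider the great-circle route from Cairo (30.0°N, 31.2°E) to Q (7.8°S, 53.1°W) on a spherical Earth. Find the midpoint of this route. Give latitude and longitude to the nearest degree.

Write both endpoints as unit vectors p₁, p₂ with components (cos φ cos λ, cos φ sin λ, sin φ).
The central angle between the endpoints is δ = arccos(p₁·p₂) ≈ 1.553 rad (89.0°).
Interpolate at f = 1/2 with slerp weights a = sin((1−f)δ)/sin δ ≈ 0.701, b = sin(fδ)/sin δ ≈ 0.701.
p = a·p₁ + b·p₂ ≈ (0.936, -0.241, 0.255); φ = arcsin(p_z) ≈ 14.80°, λ = atan2(p_y, p_x) ≈ -14.43°.

≈ (15°N, 14°W)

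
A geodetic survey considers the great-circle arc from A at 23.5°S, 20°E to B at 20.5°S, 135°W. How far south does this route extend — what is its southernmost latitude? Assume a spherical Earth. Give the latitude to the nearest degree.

≈ 62°S

The great circle lies in the plane with unit normal n̂ = (p₁ × p₂)/|p₁ × p₂|.
Here n̂_z ≈ -0.472; the vertex latitude is φ_max = arccos|n̂_z| ≈ 61.8°.
Check via Clairaut: cos φ_max = |cos φ₁| · sin C = cos(23.5°)·sin(149.0°) ≈ 0.472, again giving ≈ 61.8°.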